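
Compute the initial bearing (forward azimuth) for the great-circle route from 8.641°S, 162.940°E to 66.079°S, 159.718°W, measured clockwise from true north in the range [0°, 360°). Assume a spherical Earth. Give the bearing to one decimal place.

164.0°

Δλ = -159.718 − 162.940 = -322.658°; wrapped into (−180°, 180°]: 37.342°.
θ = atan2( sin Δλ · cos φ₂ , cos φ₁ · sin φ₂ − sin φ₁ · cos φ₂ · cos Δλ )
  = atan2(0.24595, -0.85530) = 163.957° → normalised to [0°, 360°): 163.957°.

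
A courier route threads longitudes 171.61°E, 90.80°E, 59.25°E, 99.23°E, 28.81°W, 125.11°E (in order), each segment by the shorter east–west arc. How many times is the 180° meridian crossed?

0

Leg 1: +171.61° → +90.80°, shortest Δλ = -80.81° (west) — does not cross 180°.
Leg 2: +90.80° → +59.25°, shortest Δλ = -31.55° (west) — does not cross 180°.
Leg 3: +59.25° → +99.23°, shortest Δλ = 39.98° (east) — does not cross 180°.
Leg 4: +99.23° → -28.81°, shortest Δλ = -128.04° (west) — does not cross 180°.
Leg 5: -28.81° → +125.11°, shortest Δλ = 153.92° (east) — does not cross 180°.
Total crossings: 0.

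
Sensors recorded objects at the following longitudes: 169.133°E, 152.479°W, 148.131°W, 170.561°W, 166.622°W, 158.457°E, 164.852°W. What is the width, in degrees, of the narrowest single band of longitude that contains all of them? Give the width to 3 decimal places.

Sort the longitudes: -170.561°, -166.622°, -164.852°, -152.479°, -148.131°, +158.457°, +169.133°.
Eastward gaps between consecutive values (wrapping around): 3.939°, 1.770°, 12.373°, 4.348°, 306.588°, 10.676°, 20.306°.
Largest gap = 306.588° ⇒ minimal covering band is its complement: 360° − 306.588° = 53.412°.
Band runs from +158.457° eastward to -148.131°, crossing the antimeridian.

53.412°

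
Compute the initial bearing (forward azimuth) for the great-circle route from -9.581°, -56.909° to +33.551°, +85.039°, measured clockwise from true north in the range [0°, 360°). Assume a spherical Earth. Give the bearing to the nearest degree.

50°

Δλ = 85.039 − -56.909 = 141.948°.
θ = atan2( sin Δλ · cos φ₂ , cos φ₁ · sin φ₂ − sin φ₁ · cos φ₂ · cos Δλ )
  = atan2(0.51368, 0.43574) = 49.693° → normalised to [0°, 360°): 49.693°.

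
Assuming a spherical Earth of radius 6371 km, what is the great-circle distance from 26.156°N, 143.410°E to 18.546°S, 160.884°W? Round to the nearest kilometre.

Δλ = -160.884 − 143.410 = -304.294°; wrapped into (−180°, 180°]: 55.706°.
Δφ = -18.546 − 26.156 = -44.702°.
a = sin²(Δφ/2) + cos φ₁ · cos φ₂ · sin²(Δλ/2) = 0.330365.
c = 2·atan2(√a, √(1−a)) = 1.22466 rad → d = 6371·c ≈ 7802.29 km.

7802 km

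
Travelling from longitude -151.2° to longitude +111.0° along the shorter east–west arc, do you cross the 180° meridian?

Yes

Naïve |111.0 − -151.2| = 262.2° > 180°, so the shorter arc goes the other way round — across 180°.
Signed shortest Δλ = ((111.0 − -151.2 + 180) mod 360) − 180 = -97.8°.
Going west by 97.8° from -151.2° passes through 180° before reaching +111.0°.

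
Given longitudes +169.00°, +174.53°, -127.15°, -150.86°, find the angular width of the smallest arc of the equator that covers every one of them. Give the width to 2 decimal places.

Sort the longitudes: -150.86°, -127.15°, +169.00°, +174.53°.
Eastward gaps between consecutive values (wrapping around): 23.71°, 296.15°, 5.53°, 34.61°.
Largest gap = 296.15° ⇒ minimal covering band is its complement: 360° − 296.15° = 63.85°.
Band runs from +169.00° eastward to -127.15°, crossing the antimeridian.

63.85°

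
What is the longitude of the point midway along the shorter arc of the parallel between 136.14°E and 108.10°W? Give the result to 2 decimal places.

165.98°W

Signed shortest Δλ from +136.14° to -108.10° is +115.76°.
Midpoint longitude = +136.14° + (+115.76°)/2 = +136.14° + 57.88° = +194.02°.
Normalise into (−180°, 180°]: -165.98°.
(The naïve average (+136.14 + -108.10)/2 = 14.02° is on the wrong side of the globe.)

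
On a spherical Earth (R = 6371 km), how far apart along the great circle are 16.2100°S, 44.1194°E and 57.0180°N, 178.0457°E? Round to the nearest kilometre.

14082 km

Δλ = 178.0457 − 44.1194 = 133.9263°.
Δφ = 57.0180 − -16.2100 = 73.2280°.
a = sin²(Δφ/2) + cos φ₁ · cos φ₂ · sin²(Δλ/2) = 0.798404.
c = 2·atan2(√a, √(1−a)) = 2.21031 rad → d = 6371·c ≈ 14081.90 km.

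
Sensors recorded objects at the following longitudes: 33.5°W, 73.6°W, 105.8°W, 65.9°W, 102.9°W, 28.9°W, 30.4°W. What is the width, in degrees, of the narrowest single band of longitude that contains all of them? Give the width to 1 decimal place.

76.9°

Sort the longitudes: -105.8°, -102.9°, -73.6°, -65.9°, -33.5°, -30.4°, -28.9°.
Eastward gaps between consecutive values (wrapping around): 2.9°, 29.3°, 7.7°, 32.4°, 3.1°, 1.5°, 283.1°.
Largest gap = 283.1° ⇒ minimal covering band is its complement: 360° − 283.1° = 76.9°.
Band runs from -105.8° eastward to -28.9°.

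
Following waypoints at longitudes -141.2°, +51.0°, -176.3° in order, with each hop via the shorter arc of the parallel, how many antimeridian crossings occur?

Leg 1: -141.2° → +51.0°, shortest Δλ = -167.8° (west) — crosses 180°.
Leg 2: +51.0° → -176.3°, shortest Δλ = 132.7° (east) — crosses 180°.
Total crossings: 2.

2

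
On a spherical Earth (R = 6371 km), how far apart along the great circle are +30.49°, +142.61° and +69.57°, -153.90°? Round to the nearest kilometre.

Δλ = -153.90 − 142.61 = -296.51°; wrapped into (−180°, 180°]: 63.49°.
Δφ = 69.57 − 30.49 = 39.08°.
a = sin²(Δφ/2) + cos φ₁ · cos φ₂ · sin²(Δλ/2) = 0.195133.
c = 2·atan2(√a, √(1−a)) = 0.91507 rad → d = 6371·c ≈ 5829.92 km.

5830 km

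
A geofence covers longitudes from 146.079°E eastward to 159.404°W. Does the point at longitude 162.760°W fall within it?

Band width going east from +146.079° to -159.404°: ((-159.404 − 146.079) mod 360) = 54.517°.
Offset of -162.760° east of the west edge: ((-162.760 − 146.079) mod 360) = 51.161°.
51.161° ≤ 54.517° ⇒ inside.

Yes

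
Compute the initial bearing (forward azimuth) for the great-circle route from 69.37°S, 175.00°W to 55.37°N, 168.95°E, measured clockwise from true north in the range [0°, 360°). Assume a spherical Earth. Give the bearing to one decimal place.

348.9°

Δλ = 168.95 − -175.00 = 343.95°; wrapped into (−180°, 180°]: -16.05°.
θ = atan2( sin Δλ · cos φ₂ , cos φ₁ · sin φ₂ − sin φ₁ · cos φ₂ · cos Δλ )
  = atan2(-0.15711, 0.80102) = -11.097° → normalised to [0°, 360°): 348.903°.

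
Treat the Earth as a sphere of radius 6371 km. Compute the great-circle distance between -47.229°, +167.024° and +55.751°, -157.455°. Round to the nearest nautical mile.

Δλ = -157.455 − 167.024 = -324.479°; wrapped into (−180°, 180°]: 35.521°.
Δφ = 55.751 − -47.229 = 102.980°.
a = sin²(Δφ/2) + cos φ₁ · cos φ₂ · sin²(Δλ/2) = 0.647866.
c = 2·atan2(√a, √(1−a)) = 1.87102 rad → d = 6371·c ≈ 11920.26 km ≈ 6436.43 nmi.

6436 nmi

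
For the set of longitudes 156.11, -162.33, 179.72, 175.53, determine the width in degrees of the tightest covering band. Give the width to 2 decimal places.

Sort the longitudes: -162.33°, +156.11°, +175.53°, +179.72°.
Eastward gaps between consecutive values (wrapping around): 318.44°, 19.42°, 4.19°, 17.95°.
Largest gap = 318.44° ⇒ minimal covering band is its complement: 360° − 318.44° = 41.56°.
Band runs from +156.11° eastward to -162.33°, crossing the antimeridian.

41.56°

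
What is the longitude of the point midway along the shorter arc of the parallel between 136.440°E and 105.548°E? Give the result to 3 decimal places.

Signed shortest Δλ from +136.440° to +105.548° is -30.892°.
Midpoint longitude = +136.440° + (-30.892°)/2 = +136.440° − 15.446° = +120.994°.

120.994°E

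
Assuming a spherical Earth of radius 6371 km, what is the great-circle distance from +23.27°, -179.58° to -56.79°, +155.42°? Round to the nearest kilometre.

9206 km

Δλ = 155.42 − -179.58 = 335.00°; wrapped into (−180°, 180°]: -25.00°.
Δφ = -56.79 − 23.27 = -80.06°.
a = sin²(Δφ/2) + cos φ₁ · cos φ₂ · sin²(Δλ/2) = 0.437262.
c = 2·atan2(√a, √(1−a)) = 1.44499 rad → d = 6371·c ≈ 9206.03 km.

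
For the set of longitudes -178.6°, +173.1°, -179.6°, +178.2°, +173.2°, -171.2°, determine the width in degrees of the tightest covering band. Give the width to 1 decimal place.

Sort the longitudes: -179.6°, -178.6°, -171.2°, +173.1°, +173.2°, +178.2°.
Eastward gaps between consecutive values (wrapping around): 1.0°, 7.4°, 344.3°, 0.1°, 5.0°, 2.2°.
Largest gap = 344.3° ⇒ minimal covering band is its complement: 360° − 344.3° = 15.7°.
Band runs from +173.1° eastward to -171.2°, crossing the antimeridian.

15.7°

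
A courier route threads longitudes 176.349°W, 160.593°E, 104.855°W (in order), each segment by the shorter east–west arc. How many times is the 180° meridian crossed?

2

Leg 1: -176.349° → +160.593°, shortest Δλ = -23.058° (west) — crosses 180°.
Leg 2: +160.593° → -104.855°, shortest Δλ = 94.552° (east) — crosses 180°.
Total crossings: 2.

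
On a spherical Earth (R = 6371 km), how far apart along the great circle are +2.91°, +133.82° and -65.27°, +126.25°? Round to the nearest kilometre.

7606 km

Δλ = 126.25 − 133.82 = -7.57°.
Δφ = -65.27 − 2.91 = -68.18°.
a = sin²(Δφ/2) + cos φ₁ · cos φ₂ · sin²(Δλ/2) = 0.315975.
c = 2·atan2(√a, √(1−a)) = 1.19388 rad → d = 6371·c ≈ 7606.24 km.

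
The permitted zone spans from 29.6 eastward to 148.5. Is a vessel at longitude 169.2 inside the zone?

Band width going east from +29.6° to +148.5°: ((148.5 − 29.6) mod 360) = 118.9°.
Offset of +169.2° east of the west edge: ((169.2 − 29.6) mod 360) = 139.6°.
139.6° > 118.9° ⇒ outside.

No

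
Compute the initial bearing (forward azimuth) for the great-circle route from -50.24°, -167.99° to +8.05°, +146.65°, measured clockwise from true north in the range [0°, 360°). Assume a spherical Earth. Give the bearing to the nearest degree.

Δλ = 146.65 − -167.99 = 314.64°; wrapped into (−180°, 180°]: -45.36°.
θ = atan2( sin Δλ · cos φ₂ , cos φ₁ · sin φ₂ − sin φ₁ · cos φ₂ · cos Δλ )
  = atan2(-0.70452, 0.62439) = -48.451° → normalised to [0°, 360°): 311.549°.

312°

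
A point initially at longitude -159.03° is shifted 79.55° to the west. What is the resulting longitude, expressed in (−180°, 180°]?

+121.42°

Start at -159.03°; shift −79.55° → -238.58°.
-238.58° lies outside (−180°, 180°]; add 360° → +121.42°.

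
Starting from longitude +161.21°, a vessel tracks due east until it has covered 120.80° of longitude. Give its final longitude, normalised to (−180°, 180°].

Start at +161.21°; shift +120.80° → +282.01°.
+282.01° lies outside (−180°, 180°]; subtract 360° → -77.99°.

-77.99°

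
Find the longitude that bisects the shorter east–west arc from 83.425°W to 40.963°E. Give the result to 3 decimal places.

21.231°W

Signed shortest Δλ from -83.425° to +40.963° is +124.388°.
Midpoint longitude = -83.425° + (+124.388°)/2 = -83.425° + 62.194° = -21.231°.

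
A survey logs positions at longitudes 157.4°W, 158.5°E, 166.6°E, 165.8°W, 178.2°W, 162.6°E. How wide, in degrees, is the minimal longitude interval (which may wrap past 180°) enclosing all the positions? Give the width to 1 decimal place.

Sort the longitudes: -178.2°, -165.8°, -157.4°, +158.5°, +162.6°, +166.6°.
Eastward gaps between consecutive values (wrapping around): 12.4°, 8.4°, 315.9°, 4.1°, 4.0°, 15.2°.
Largest gap = 315.9° ⇒ minimal covering band is its complement: 360° − 315.9° = 44.1°.
Band runs from +158.5° eastward to -157.4°, crossing the antimeridian.

44.1°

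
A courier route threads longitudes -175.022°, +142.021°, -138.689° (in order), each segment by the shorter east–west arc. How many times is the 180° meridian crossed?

Leg 1: -175.022° → +142.021°, shortest Δλ = -42.957° (west) — crosses 180°.
Leg 2: +142.021° → -138.689°, shortest Δλ = 79.29° (east) — crosses 180°.
Total crossings: 2.

2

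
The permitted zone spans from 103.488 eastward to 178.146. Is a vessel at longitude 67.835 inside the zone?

Band width going east from +103.488° to +178.146°: ((178.146 − 103.488) mod 360) = 74.658°.
Offset of +67.835° east of the west edge: ((67.835 − 103.488) mod 360) = 324.347°.
324.347° > 74.658° ⇒ outside.

No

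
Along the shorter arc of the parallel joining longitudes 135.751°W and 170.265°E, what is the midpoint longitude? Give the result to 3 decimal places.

162.743°W

Signed shortest Δλ from -135.751° to +170.265° is -53.984°.
Midpoint longitude = -135.751° + (-53.984°)/2 = -135.751° − 26.992° = -162.743°.
(The naïve average (-135.751 + +170.265)/2 = 17.257° is on the wrong side of the globe.)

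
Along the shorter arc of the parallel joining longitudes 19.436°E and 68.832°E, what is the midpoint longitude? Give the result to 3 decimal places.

Signed shortest Δλ from +19.436° to +68.832° is +49.396°.
Midpoint longitude = +19.436° + (+49.396°)/2 = +19.436° + 24.698° = +44.134°.

44.134°E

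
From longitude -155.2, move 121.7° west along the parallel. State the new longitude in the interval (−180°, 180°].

Start at -155.2°; shift −121.7° → -276.9°.
-276.9° lies outside (−180°, 180°]; add 360° → +83.1°.

+83.1°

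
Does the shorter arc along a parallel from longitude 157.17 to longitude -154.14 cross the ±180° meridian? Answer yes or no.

Yes

Naïve |-154.14 − 157.17| = 311.31° > 180°, so the shorter arc goes the other way round — across 180°.
Signed shortest Δλ = ((-154.14 − 157.17 + 180) mod 360) − 180 = 48.69°.
Going east by 48.69° from +157.17° passes through 180° before reaching -154.14°.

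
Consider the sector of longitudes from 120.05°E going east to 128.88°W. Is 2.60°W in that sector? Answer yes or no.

Band width going east from +120.05° to -128.88°: ((-128.88 − 120.05) mod 360) = 111.07°.
Offset of -2.60° east of the west edge: ((-2.60 − 120.05) mod 360) = 237.35°.
237.35° > 111.07° ⇒ outside.

No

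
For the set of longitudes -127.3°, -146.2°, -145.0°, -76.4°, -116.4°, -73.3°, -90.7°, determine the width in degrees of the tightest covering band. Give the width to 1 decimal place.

Sort the longitudes: -146.2°, -145.0°, -127.3°, -116.4°, -90.7°, -76.4°, -73.3°.
Eastward gaps between consecutive values (wrapping around): 1.2°, 17.7°, 10.9°, 25.7°, 14.3°, 3.1°, 287.1°.
Largest gap = 287.1° ⇒ minimal covering band is its complement: 360° − 287.1° = 72.9°.
Band runs from -146.2° eastward to -73.3°.

72.9°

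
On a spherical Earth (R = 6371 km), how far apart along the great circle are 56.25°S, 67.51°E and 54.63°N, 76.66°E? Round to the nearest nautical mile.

6672 nmi

Δλ = 76.66 − 67.51 = 9.15°.
Δφ = 54.63 − -56.25 = 110.88°.
a = sin²(Δφ/2) + cos φ₁ · cos φ₂ · sin²(Δλ/2) = 0.680252.
c = 2·atan2(√a, √(1−a)) = 1.93960 rad → d = 6371·c ≈ 12357.22 km ≈ 6672.37 nmi.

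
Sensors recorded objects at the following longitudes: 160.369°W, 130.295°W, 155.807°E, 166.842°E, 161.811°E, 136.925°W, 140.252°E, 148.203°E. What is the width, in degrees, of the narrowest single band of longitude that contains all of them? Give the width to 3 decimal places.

89.453°

Sort the longitudes: -160.369°, -136.925°, -130.295°, +140.252°, +148.203°, +155.807°, +161.811°, +166.842°.
Eastward gaps between consecutive values (wrapping around): 23.444°, 6.630°, 270.547°, 7.951°, 7.604°, 6.004°, 5.031°, 32.789°.
Largest gap = 270.547° ⇒ minimal covering band is its complement: 360° − 270.547° = 89.453°.
Band runs from +140.252° eastward to -130.295°, crossing the antimeridian.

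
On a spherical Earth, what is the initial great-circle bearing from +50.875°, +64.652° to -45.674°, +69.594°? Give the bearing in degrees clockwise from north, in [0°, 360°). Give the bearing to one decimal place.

176.5°

Δλ = 69.594 − 64.652 = 4.942°.
θ = atan2( sin Δλ · cos φ₂ , cos φ₁ · sin φ₂ − sin φ₁ · cos φ₂ · cos Δλ )
  = atan2(0.06019, -0.99146) = 176.526° → normalised to [0°, 360°): 176.526°.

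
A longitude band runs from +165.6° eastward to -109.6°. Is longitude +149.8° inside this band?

Band width going east from +165.6° to -109.6°: ((-109.6 − 165.6) mod 360) = 84.8°.
Offset of +149.8° east of the west edge: ((149.8 − 165.6) mod 360) = 344.2°.
344.2° > 84.8° ⇒ outside.

No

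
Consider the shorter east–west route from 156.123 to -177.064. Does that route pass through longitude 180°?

Naïve |-177.064 − 156.123| = 333.187° > 180°, so the shorter arc goes the other way round — across 180°.
Signed shortest Δλ = ((-177.064 − 156.123 + 180) mod 360) − 180 = 26.813°.
Going east by 26.813° from +156.123° passes through 180° before reaching -177.064°.

Yes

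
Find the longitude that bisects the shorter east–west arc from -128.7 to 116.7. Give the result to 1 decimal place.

+174.0°

Signed shortest Δλ from -128.7° to +116.7° is -114.6°.
Midpoint longitude = -128.7° + (-114.6°)/2 = -128.7° − 57.3° = -186.0°.
Normalise into (−180°, 180°]: +174.0°.
(The naïve average (-128.7 + +116.7)/2 = -6.0° is on the wrong side of the globe.)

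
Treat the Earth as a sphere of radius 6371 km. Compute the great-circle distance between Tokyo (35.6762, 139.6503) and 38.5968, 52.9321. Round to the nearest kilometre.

Δλ = 52.9321 − 139.6503 = -86.7182°.
Δφ = 38.5968 − 35.6762 = 2.9206°.
a = sin²(Δφ/2) + cos φ₁ · cos φ₂ · sin²(Δλ/2) = 0.299916.
c = 2·atan2(√a, √(1−a)) = 1.15910 rad → d = 6371·c ≈ 7384.60 km.

7385 km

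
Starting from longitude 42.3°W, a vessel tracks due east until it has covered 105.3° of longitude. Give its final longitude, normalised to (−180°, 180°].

Start at -42.3°; shift +105.3° → +63.0°.
+63.0° already lies in (−180°, 180°].

63.0°E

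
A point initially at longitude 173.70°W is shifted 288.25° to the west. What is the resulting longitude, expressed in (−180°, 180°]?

Start at -173.70°; shift −288.25° → -461.95°.
-461.95° lies outside (−180°, 180°]; add 360° → -101.95°.

101.95°W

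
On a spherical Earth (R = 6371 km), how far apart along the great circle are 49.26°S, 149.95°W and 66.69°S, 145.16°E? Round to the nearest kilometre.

4042 km

Δλ = 145.16 − -149.95 = 295.11°; wrapped into (−180°, 180°]: -64.89°.
Δφ = -66.69 − -49.26 = -17.43°.
a = sin²(Δφ/2) + cos φ₁ · cos φ₂ · sin²(Δλ/2) = 0.097288.
c = 2·atan2(√a, √(1−a)) = 0.63440 rad → d = 6371·c ≈ 4041.79 km.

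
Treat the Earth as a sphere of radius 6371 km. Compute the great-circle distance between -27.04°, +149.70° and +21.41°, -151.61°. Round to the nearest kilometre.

8299 km

Δλ = -151.61 − 149.70 = -301.31°; wrapped into (−180°, 180°]: 58.69°.
Δφ = 21.41 − -27.04 = 48.45°.
a = sin²(Δφ/2) + cos φ₁ · cos φ₂ · sin²(Δλ/2) = 0.367515.
c = 2·atan2(√a, √(1−a)) = 1.30262 rad → d = 6371·c ≈ 8299.01 km.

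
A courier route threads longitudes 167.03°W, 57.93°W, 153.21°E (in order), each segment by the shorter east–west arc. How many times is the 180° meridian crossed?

Leg 1: -167.03° → -57.93°, shortest Δλ = 109.1° (east) — does not cross 180°.
Leg 2: -57.93° → +153.21°, shortest Δλ = -148.86° (west) — crosses 180°.
Total crossings: 1.

1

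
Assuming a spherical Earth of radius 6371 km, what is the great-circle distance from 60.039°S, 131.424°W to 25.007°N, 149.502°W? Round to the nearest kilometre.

9599 km

Δλ = -149.502 − -131.424 = -18.078°.
Δφ = 25.007 − -60.039 = 85.046°.
a = sin²(Δφ/2) + cos φ₁ · cos φ₂ · sin²(Δλ/2) = 0.467993.
c = 2·atan2(√a, √(1−a)) = 1.50674 rad → d = 6371·c ≈ 9599.43 km.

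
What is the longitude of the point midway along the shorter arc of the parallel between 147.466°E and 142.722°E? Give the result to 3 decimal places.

145.094°E

Signed shortest Δλ from +147.466° to +142.722° is -4.744°.
Midpoint longitude = +147.466° + (-4.744°)/2 = +147.466° − 2.372° = +145.094°.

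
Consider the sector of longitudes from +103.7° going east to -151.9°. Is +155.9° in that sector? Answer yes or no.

Yes

Band width going east from +103.7° to -151.9°: ((-151.9 − 103.7) mod 360) = 104.4°.
Offset of +155.9° east of the west edge: ((155.9 − 103.7) mod 360) = 52.2°.
52.2° ≤ 104.4° ⇒ inside.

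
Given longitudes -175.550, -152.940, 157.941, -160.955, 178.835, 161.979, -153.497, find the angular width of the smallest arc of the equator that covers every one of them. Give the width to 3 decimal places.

49.119°

Sort the longitudes: -175.550°, -160.955°, -153.497°, -152.940°, +157.941°, +161.979°, +178.835°.
Eastward gaps between consecutive values (wrapping around): 14.595°, 7.458°, 0.557°, 310.881°, 4.038°, 16.856°, 5.615°.
Largest gap = 310.881° ⇒ minimal covering band is its complement: 360° − 310.881° = 49.119°.
Band runs from +157.941° eastward to -152.940°, crossing the antimeridian.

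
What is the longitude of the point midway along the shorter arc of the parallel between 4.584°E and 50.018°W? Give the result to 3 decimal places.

22.717°W

Signed shortest Δλ from +4.584° to -50.018° is -54.602°.
Midpoint longitude = +4.584° + (-54.602°)/2 = +4.584° − 27.301° = -22.717°.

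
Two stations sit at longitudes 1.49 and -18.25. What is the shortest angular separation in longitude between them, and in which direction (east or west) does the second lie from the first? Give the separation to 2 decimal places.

Raw difference: -18.25 − 1.49 = -19.74°.
Normalise into (−180°, 180°]: -19.74° stays -19.74°.
Negative ⇒ the second point lies to the west; separation 19.74°.

19.74° west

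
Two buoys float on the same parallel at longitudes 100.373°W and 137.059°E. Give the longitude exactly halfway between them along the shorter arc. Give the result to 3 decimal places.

Signed shortest Δλ from -100.373° to +137.059° is -122.568°.
Midpoint longitude = -100.373° + (-122.568°)/2 = -100.373° − 61.284° = -161.657°.
(The naïve average (-100.373 + +137.059)/2 = 18.343° is on the wrong side of the globe.)

161.657°W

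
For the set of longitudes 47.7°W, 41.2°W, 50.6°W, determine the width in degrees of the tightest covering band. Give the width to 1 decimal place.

9.4°

Sort the longitudes: -50.6°, -47.7°, -41.2°.
Eastward gaps between consecutive values (wrapping around): 2.9°, 6.5°, 350.6°.
Largest gap = 350.6° ⇒ minimal covering band is its complement: 360° − 350.6° = 9.4°.
Band runs from -50.6° eastward to -41.2°.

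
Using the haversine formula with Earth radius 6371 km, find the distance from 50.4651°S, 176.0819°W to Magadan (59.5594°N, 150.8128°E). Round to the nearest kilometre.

12593 km

Δλ = 150.8128 − -176.0819 = 326.8947°; wrapped into (−180°, 180°]: -33.1053°.
Δφ = 59.5594 − -50.4651 = 110.0245°.
a = sin²(Δφ/2) + cos φ₁ · cos φ₂ · sin²(Δλ/2) = 0.697387.
c = 2·atan2(√a, √(1−a)) = 1.97662 rad → d = 6371·c ≈ 12593.04 km.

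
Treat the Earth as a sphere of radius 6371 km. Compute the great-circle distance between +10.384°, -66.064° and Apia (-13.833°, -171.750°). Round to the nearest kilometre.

Δλ = -171.750 − -66.064 = -105.686°.
Δφ = -13.833 − 10.384 = -24.217°.
a = sin²(Δφ/2) + cos φ₁ · cos φ₂ · sin²(Δλ/2) = 0.650660.
c = 2·atan2(√a, √(1−a)) = 1.87687 rad → d = 6371·c ≈ 11957.55 km.

11958 km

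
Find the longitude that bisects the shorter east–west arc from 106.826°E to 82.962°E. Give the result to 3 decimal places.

94.894°E

Signed shortest Δλ from +106.826° to +82.962° is -23.864°.
Midpoint longitude = +106.826° + (-23.864°)/2 = +106.826° − 11.932° = +94.894°.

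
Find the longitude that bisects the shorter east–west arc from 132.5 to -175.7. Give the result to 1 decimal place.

Signed shortest Δλ from +132.5° to -175.7° is +51.8°.
Midpoint longitude = +132.5° + (+51.8°)/2 = +132.5° + 25.9° = +158.4°.
(The naïve average (+132.5 + -175.7)/2 = -21.6° is on the wrong side of the globe.)

+158.4°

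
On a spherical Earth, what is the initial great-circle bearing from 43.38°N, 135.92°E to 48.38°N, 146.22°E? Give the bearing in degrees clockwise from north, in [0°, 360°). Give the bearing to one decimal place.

Δλ = 146.22 − 135.92 = 10.30°.
θ = atan2( sin Δλ · cos φ₂ , cos φ₁ · sin φ₂ − sin φ₁ · cos φ₂ · cos Δλ )
  = atan2(0.11876, 0.09451) = 51.487° → normalised to [0°, 360°): 51.487°.

51.5°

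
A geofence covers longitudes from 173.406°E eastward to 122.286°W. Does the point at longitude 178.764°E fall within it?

Yes

Band width going east from +173.406° to -122.286°: ((-122.286 − 173.406) mod 360) = 64.308°.
Offset of +178.764° east of the west edge: ((178.764 − 173.406) mod 360) = 5.358°.
5.358° ≤ 64.308° ⇒ inside.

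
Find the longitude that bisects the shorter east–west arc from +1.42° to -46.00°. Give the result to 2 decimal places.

Signed shortest Δλ from +1.42° to -46.00° is -47.42°.
Midpoint longitude = +1.42° + (-47.42°)/2 = +1.42° − 23.71° = -22.29°.

-22.29°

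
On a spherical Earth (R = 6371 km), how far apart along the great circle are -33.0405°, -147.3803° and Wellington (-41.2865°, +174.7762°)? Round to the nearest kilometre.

Δλ = 174.7762 − -147.3803 = 322.1565°; wrapped into (−180°, 180°]: -37.8435°.
Δφ = -41.2865 − -33.0405 = -8.2460°.
a = sin²(Δφ/2) + cos φ₁ · cos φ₂ · sin²(Δλ/2) = 0.071407.
c = 2·atan2(√a, √(1−a)) = 0.54102 rad → d = 6371·c ≈ 3446.81 km.

3447 km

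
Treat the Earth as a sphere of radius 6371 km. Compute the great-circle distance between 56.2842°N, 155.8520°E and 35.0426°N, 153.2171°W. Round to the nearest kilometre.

4468 km

Δλ = -153.2171 − 155.8520 = -309.0691°; wrapped into (−180°, 180°]: 50.9309°.
Δφ = 35.0426 − 56.2842 = -21.2416°.
a = sin²(Δφ/2) + cos φ₁ · cos φ₂ · sin²(Δλ/2) = 0.117985.
c = 2·atan2(√a, √(1−a)) = 0.70126 rad → d = 6371·c ≈ 4467.72 km.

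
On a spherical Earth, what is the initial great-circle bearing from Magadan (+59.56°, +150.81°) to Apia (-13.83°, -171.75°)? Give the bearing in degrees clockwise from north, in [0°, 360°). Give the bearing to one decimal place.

143.1°

Δλ = -171.75 − 150.81 = -322.56°; wrapped into (−180°, 180°]: 37.44°.
θ = atan2( sin Δλ · cos φ₂ , cos φ₁ · sin φ₂ − sin φ₁ · cos φ₂ · cos Δλ )
  = atan2(0.59031, -0.78581) = 143.086° → normalised to [0°, 360°): 143.086°.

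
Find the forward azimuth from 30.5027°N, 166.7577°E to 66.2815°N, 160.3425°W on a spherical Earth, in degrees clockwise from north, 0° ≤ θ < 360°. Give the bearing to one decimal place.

Δλ = -160.3425 − 166.7577 = -327.1002°; wrapped into (−180°, 180°]: 32.8998°.
θ = atan2( sin Δλ · cos φ₂ , cos φ₁ · sin φ₂ − sin φ₁ · cos φ₂ · cos Δλ )
  = atan2(0.21849, 0.61740) = 19.488° → normalised to [0°, 360°): 19.488°.

19.5°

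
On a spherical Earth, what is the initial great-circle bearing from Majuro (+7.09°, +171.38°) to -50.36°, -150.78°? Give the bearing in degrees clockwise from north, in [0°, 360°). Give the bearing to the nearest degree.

Δλ = -150.78 − 171.38 = -322.16°; wrapped into (−180°, 180°]: 37.84°.
θ = atan2( sin Δλ · cos φ₂ , cos φ₁ · sin φ₂ − sin φ₁ · cos φ₂ · cos Δλ )
  = atan2(0.39136, -0.82636) = 154.658° → normalised to [0°, 360°): 154.658°.

155°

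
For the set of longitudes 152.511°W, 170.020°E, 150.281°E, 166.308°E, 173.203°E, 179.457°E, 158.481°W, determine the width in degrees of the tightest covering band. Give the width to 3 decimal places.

Sort the longitudes: -158.481°, -152.511°, +150.281°, +166.308°, +170.020°, +173.203°, +179.457°.
Eastward gaps between consecutive values (wrapping around): 5.970°, 302.792°, 16.027°, 3.712°, 3.183°, 6.254°, 22.062°.
Largest gap = 302.792° ⇒ minimal covering band is its complement: 360° − 302.792° = 57.208°.
Band runs from +150.281° eastward to -152.511°, crossing the antimeridian.

57.208°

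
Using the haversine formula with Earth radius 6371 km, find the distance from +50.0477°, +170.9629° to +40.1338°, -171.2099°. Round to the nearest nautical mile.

958 nmi

Δλ = -171.2099 − 170.9629 = -342.1728°; wrapped into (−180°, 180°]: 17.8272°.
Δφ = 40.1338 − 50.0477 = -9.9139°.
a = sin²(Δφ/2) + cos φ₁ · cos φ₂ · sin²(Δλ/2) = 0.019253.
c = 2·atan2(√a, √(1−a)) = 0.27841 rad → d = 6371·c ≈ 1773.74 km ≈ 957.74 nmi.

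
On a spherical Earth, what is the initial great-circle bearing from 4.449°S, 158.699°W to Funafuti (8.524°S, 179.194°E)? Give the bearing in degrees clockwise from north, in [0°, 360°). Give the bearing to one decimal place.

258.4°

Δλ = 179.194 − -158.699 = 337.893°; wrapped into (−180°, 180°]: -22.107°.
θ = atan2( sin Δλ · cos φ₂ , cos φ₁ · sin φ₂ − sin φ₁ · cos φ₂ · cos Δλ )
  = atan2(-0.37218, -0.07670) = -101.645° → normalised to [0°, 360°): 258.355°.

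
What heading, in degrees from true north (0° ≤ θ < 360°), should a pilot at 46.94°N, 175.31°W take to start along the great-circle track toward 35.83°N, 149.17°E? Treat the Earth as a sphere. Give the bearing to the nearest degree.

260°

Δλ = 149.17 − -175.31 = 324.48°; wrapped into (−180°, 180°]: -35.52°.
θ = atan2( sin Δλ · cos φ₂ , cos φ₁ · sin φ₂ − sin φ₁ · cos φ₂ · cos Δλ )
  = atan2(-0.47104, -0.08246) = -99.930° → normalised to [0°, 360°): 260.070°.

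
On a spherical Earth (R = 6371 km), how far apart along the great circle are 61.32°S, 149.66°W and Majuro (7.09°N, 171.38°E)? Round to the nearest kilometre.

Δλ = 171.38 − -149.66 = 321.04°; wrapped into (−180°, 180°]: -38.96°.
Δφ = 7.09 − -61.32 = 68.41°.
a = sin²(Δφ/2) + cos φ₁ · cos φ₂ · sin²(Δλ/2) = 0.368981.
c = 2·atan2(√a, √(1−a)) = 1.30566 rad → d = 6371·c ≈ 8318.38 km.

8318 km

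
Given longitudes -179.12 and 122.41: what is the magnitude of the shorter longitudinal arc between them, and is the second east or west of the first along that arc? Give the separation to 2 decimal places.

58.47° west

Raw difference: 122.41 − -179.12 = 301.53°.
Normalise into (−180°, 180°]: 301.53° − 360° = -58.47°.
Negative ⇒ the second point lies to the west; separation 58.47°.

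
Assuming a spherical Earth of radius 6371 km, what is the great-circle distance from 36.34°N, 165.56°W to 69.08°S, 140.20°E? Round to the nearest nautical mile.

Δλ = 140.20 − -165.56 = 305.76°; wrapped into (−180°, 180°]: -54.24°.
Δφ = -69.08 − 36.34 = -105.42°.
a = sin²(Δφ/2) + cos φ₁ · cos φ₂ · sin²(Δλ/2) = 0.692715.
c = 2·atan2(√a, √(1−a)) = 1.96647 rad → d = 6371·c ≈ 12528.38 km ≈ 6764.79 nmi.

6765 nmi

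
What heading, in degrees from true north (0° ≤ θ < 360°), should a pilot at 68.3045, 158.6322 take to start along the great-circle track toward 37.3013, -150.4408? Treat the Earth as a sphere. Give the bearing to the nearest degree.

Δλ = -150.4408 − 158.6322 = -309.0730°; wrapped into (−180°, 180°]: 50.9270°.
θ = atan2( sin Δλ · cos φ₂ , cos φ₁ · sin φ₂ − sin φ₁ · cos φ₂ · cos Δλ )
  = atan2(0.61755, -0.24184) = 111.386° → normalised to [0°, 360°): 111.386°.

111°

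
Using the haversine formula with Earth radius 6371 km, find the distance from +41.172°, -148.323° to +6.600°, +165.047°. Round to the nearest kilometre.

Δλ = 165.047 − -148.323 = 313.370°; wrapped into (−180°, 180°]: -46.630°.
Δφ = 6.600 − 41.172 = -34.572°.
a = sin²(Δφ/2) + cos φ₁ · cos φ₂ · sin²(Δλ/2) = 0.205425.
c = 2·atan2(√a, √(1−a)) = 0.94079 rad → d = 6371·c ≈ 5993.78 km.

5994 km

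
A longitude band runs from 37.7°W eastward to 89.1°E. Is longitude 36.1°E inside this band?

Yes

Band width going east from -37.7° to +89.1°: ((89.1 − -37.7) mod 360) = 126.8°.
Offset of +36.1° east of the west edge: ((36.1 − -37.7) mod 360) = 73.8°.
73.8° ≤ 126.8° ⇒ inside.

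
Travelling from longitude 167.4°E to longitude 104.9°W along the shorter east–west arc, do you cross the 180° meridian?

Yes

Naïve |-104.9 − 167.4| = 272.3° > 180°, so the shorter arc goes the other way round — across 180°.
Signed shortest Δλ = ((-104.9 − 167.4 + 180) mod 360) − 180 = 87.7°.
Going east by 87.7° from +167.4° passes through 180° before reaching -104.9°.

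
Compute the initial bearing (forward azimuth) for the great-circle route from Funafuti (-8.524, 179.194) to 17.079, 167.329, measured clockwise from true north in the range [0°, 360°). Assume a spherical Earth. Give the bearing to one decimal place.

335.4°

Δλ = 167.329 − 179.194 = -11.865°.
θ = atan2( sin Δλ · cos φ₂ , cos φ₁ · sin φ₂ − sin φ₁ · cos φ₂ · cos Δλ )
  = atan2(-0.19654, 0.42911) = -24.609° → normalised to [0°, 360°): 335.391°.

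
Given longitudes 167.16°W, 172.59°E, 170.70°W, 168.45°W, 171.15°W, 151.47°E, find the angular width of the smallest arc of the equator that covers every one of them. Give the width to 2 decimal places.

41.37°

Sort the longitudes: -171.15°, -170.70°, -168.45°, -167.16°, +151.47°, +172.59°.
Eastward gaps between consecutive values (wrapping around): 0.45°, 2.25°, 1.29°, 318.63°, 21.12°, 16.26°.
Largest gap = 318.63° ⇒ minimal covering band is its complement: 360° − 318.63° = 41.37°.
Band runs from +151.47° eastward to -167.16°, crossing the antimeridian.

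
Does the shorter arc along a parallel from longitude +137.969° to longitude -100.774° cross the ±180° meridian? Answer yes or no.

Yes

Naïve |-100.774 − 137.969| = 238.743° > 180°, so the shorter arc goes the other way round — across 180°.
Signed shortest Δλ = ((-100.774 − 137.969 + 180) mod 360) − 180 = 121.257°.
Going east by 121.257° from +137.969° passes through 180° before reaching -100.774°.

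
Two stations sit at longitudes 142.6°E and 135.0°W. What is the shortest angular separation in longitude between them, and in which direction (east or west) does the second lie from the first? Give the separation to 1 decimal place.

82.4° east

Raw difference: -135.0 − 142.6 = -277.6°.
Normalise into (−180°, 180°]: -277.6° + 360° = 82.4°.
Positive ⇒ the second point lies to the east; separation 82.4°.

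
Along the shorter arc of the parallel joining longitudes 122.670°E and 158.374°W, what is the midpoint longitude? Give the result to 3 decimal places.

Signed shortest Δλ from +122.670° to -158.374° is +78.956°.
Midpoint longitude = +122.670° + (+78.956°)/2 = +122.670° + 39.478° = +162.148°.
(The naïve average (+122.670 + -158.374)/2 = -17.852° is on the wrong side of the globe.)

162.148°E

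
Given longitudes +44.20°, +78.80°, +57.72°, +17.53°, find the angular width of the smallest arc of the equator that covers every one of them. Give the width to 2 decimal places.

61.27°

Sort the longitudes: +17.53°, +44.20°, +57.72°, +78.80°.
Eastward gaps between consecutive values (wrapping around): 26.67°, 13.52°, 21.08°, 298.73°.
Largest gap = 298.73° ⇒ minimal covering band is its complement: 360° − 298.73° = 61.27°.
Band runs from +17.53° eastward to +78.80°.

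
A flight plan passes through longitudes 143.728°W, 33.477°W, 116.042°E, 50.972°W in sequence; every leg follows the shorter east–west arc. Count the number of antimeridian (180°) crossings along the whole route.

0

Leg 1: -143.728° → -33.477°, shortest Δλ = 110.251° (east) — does not cross 180°.
Leg 2: -33.477° → +116.042°, shortest Δλ = 149.519° (east) — does not cross 180°.
Leg 3: +116.042° → -50.972°, shortest Δλ = -167.014° (west) — does not cross 180°.
Total crossings: 0.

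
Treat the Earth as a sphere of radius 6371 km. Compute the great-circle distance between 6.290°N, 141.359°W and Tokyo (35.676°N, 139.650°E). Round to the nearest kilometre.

8607 km

Δλ = 139.650 − -141.359 = 281.009°; wrapped into (−180°, 180°]: -78.991°.
Δφ = 35.676 − 6.290 = 29.386°.
a = sin²(Δφ/2) + cos φ₁ · cos φ₂ · sin²(Δλ/2) = 0.390957.
c = 2·atan2(√a, √(1−a)) = 1.35094 rad → d = 6371·c ≈ 8606.86 km.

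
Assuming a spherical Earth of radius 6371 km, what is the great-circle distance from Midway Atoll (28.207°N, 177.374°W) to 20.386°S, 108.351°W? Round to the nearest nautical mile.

Δλ = -108.351 − -177.374 = 69.023°.
Δφ = -20.386 − 28.207 = -48.593°.
a = sin²(Δφ/2) + cos φ₁ · cos φ₂ · sin²(Δλ/2) = 0.434463.
c = 2·atan2(√a, √(1−a)) = 1.43934 rad → d = 6371·c ≈ 9170.07 km ≈ 4951.44 nmi.

4951 nmi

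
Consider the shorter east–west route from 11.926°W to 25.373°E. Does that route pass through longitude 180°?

Signed shortest Δλ = ((25.373 − -11.926 + 180) mod 360) − 180 = 37.299°.
Going east by 37.299° from -11.926° reaches +25.373° without touching 180°.

No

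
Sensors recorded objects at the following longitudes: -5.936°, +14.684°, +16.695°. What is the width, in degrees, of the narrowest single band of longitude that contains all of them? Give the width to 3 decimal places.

22.631°

Sort the longitudes: -5.936°, +14.684°, +16.695°.
Eastward gaps between consecutive values (wrapping around): 20.620°, 2.011°, 337.369°.
Largest gap = 337.369° ⇒ minimal covering band is its complement: 360° − 337.369° = 22.631°.
Band runs from -5.936° eastward to +16.695°.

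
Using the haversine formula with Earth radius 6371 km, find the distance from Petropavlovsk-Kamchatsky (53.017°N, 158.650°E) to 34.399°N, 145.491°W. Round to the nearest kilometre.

4795 km

Δλ = -145.491 − 158.650 = -304.141°; wrapped into (−180°, 180°]: 55.859°.
Δφ = 34.399 − 53.017 = -18.618°.
a = sin²(Δφ/2) + cos φ₁ · cos φ₂ · sin²(Δλ/2) = 0.135063.
c = 2·atan2(√a, √(1−a)) = 0.75266 rad → d = 6371·c ≈ 4795.19 km.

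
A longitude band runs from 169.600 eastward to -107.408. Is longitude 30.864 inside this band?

No

Band width going east from +169.600° to -107.408°: ((-107.408 − 169.600) mod 360) = 82.992°.
Offset of +30.864° east of the west edge: ((30.864 − 169.600) mod 360) = 221.264°.
221.264° > 82.992° ⇒ outside.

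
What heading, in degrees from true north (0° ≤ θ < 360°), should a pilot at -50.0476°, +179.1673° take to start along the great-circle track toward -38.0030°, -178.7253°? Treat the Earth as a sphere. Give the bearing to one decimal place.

7.9°

Δλ = -178.7253 − 179.1673 = -357.8926°; wrapped into (−180°, 180°]: 2.1074°.
θ = atan2( sin Δλ · cos φ₂ , cos φ₁ · sin φ₂ − sin φ₁ · cos φ₂ · cos Δλ )
  = atan2(0.02898, 0.20826) = 7.921° → normalised to [0°, 360°): 7.921°.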